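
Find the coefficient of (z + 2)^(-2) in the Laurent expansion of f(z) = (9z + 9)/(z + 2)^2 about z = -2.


Step 1: Write the numerator in powers of (z + 2): 9z + 9 = 9(z + 2) + (9*(-2) + 9) = 9(z + 2) - 9
Step 2: Divide by (z + 2)^2: f(z) = -9(z + 2)^(-2) + 9(z + 2)^(-1)
Step 3: This finite sum is the Laurent series of f about z = -2.
Step 4: Coefficient of (z + 2)^(-2) = 9*(-2) + 9 = -9

-9


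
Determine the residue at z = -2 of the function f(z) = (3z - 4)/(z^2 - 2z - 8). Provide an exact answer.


Step 1: Q(z) = z^2 - 2z - 8 = (z + 2)(z - 4)
Step 2: Q'(z) = 2z - 2
Step 3: Q'(-2) = -6, P(-2) = -10
Step 4: Res = P(-2)/Q'(-2) = -10/(-6) = 5/3

5/3


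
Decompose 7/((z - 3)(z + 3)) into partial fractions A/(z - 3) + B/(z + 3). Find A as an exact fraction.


Step 1: Multiply both sides by (z - 3) and set z = 3
Step 2: A = 7 / (3 + 3)
Step 3: A = 7 / 6
Step 4: A = 7/6

7/6


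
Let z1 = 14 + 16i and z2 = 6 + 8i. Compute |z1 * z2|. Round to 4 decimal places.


Step 1: |z1| = sqrt(14^2 + 16^2) = sqrt(452)
Step 2: |z2| = sqrt(6^2 + 8^2) = sqrt(100)
Step 3: |z1*z2| = |z1|*|z2| = sqrt(452) * sqrt(100) = sqrt(452 * 100) = sqrt(45200)
Step 4: = 212.6029

212.6029


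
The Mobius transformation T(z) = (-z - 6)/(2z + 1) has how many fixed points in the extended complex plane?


Step 1: Fixed points satisfy T(z) = z
Step 2: 2z^2 + 2z + 6 = 0
Step 3: Discriminant = 2^2 - 4*2*6 = -44
Step 4: Number of fixed points = 2

2


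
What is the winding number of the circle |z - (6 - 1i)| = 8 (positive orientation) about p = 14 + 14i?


Step 1: Center c = (6, -1), radius = 8
Step 2: |p - c|^2 = 8^2 + 15^2 = 289
Step 3: r^2 = 64
Step 4: |p-c| > r so winding number = 0

0


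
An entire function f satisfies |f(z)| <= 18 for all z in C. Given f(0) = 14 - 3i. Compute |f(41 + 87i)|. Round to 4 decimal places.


Step 1: By Liouville's theorem, a bounded entire function is constant.
Step 2: f(z) = f(0) = 14 - 3i for all z.
Step 3: |f(w)| = |14 - 3i| = sqrt(196 + 9)
Step 4: = 14.3178

14.3178


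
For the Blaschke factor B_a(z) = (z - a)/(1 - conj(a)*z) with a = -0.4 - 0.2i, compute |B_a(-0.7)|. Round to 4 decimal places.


Step 1: Numerator z0 - a = -0.7 - (-0.4 - 0.2i) = -0.3 + 0.2i
Step 2: Denominator 1 - conj(a)*z0 = 1 - (-0.4 + 0.2i)*(-0.7) = 0.72 + 0.14i
Step 3: |z0 - a|^2 = (-0.3)^2 + 0.2^2 = 0.13; |1 - conj(a)*z0|^2 = 0.72^2 + 0.14^2 = 0.538
Step 4: |B_a(-0.7)| = sqrt(0.13 / 0.538) = sqrt(0.241636)
Step 5: = 0.4916

0.4916


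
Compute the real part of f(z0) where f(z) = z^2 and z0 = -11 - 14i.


Step 1: z0 = -11 - 14i
Step 2: z0^2 = (-11)^2 - (-14)^2 + 308i
Step 3: real part = 121 - 196 = -75

-75


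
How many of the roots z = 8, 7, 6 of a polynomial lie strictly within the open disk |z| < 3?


Step 1: Check each root:
  z = 8: |8| = 8 >= 3
  z = 7: |7| = 7 >= 3
  z = 6: |6| = 6 >= 3
Step 2: Count = 0

0


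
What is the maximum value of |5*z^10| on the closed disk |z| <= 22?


Step 1: On |z| = 22, |f(z)| = 5 * |z|^10 = 5 * 22^10
Step 2: By maximum modulus principle, maximum is on boundary.
Step 3: Maximum = 5 * 26559922791424 = 132799613957120

132799613957120


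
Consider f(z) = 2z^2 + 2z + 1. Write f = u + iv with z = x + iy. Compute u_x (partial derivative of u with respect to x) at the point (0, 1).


Step 1: f(z) = 2(x+iy)^2 + 2(x+iy) + 1
Step 2: u = 2(x^2 - y^2) + 2x + 1
Step 3: u_x = 4x + 2
Step 4: At (0, 1): u_x = 0 + 2 = 2

2


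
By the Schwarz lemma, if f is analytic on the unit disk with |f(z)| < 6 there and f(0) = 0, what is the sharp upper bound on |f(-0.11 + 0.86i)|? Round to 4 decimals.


Step 1: g = f/6 maps D -> D with g(0) = 0, so by the Schwarz lemma |g(z)| <= |z|, i.e. |f(z)| <= 6|z|; this is sharp (f(z) = 6z).
Step 2: |z0|^2 = (-0.11)^2 + 0.86^2 = 0.7517
Step 3: |z0| = sqrt(0.7517) = 0.867006
Step 4: Best bound = 6 * |z0| = 6 * 0.867006 = 5.202

5.202


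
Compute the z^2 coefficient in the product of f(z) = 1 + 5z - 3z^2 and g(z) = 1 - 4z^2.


Step 1: z^2 term in f*g comes from: (1)*(-4z^2) + (5z)*(0) + (-3z^2)*(1)
Step 2: = -4 + 0 - 3
Step 3: = -7

-7


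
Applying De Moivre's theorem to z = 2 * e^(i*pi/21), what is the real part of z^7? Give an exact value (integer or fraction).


Step 1: By De Moivre's theorem, z^7 = 2^7 * e^(i*7*pi/21) = 128 * (cos(pi/3) + i*sin(pi/3))
Step 2: |z|^7 = 2^7 = 128
Step 3: The angle pi/3 already lies in [0, 2*pi)
Step 4: cos(pi/3) = 1/2
Step 5: Re(z^7) = 128 * 1/2 = 64

64


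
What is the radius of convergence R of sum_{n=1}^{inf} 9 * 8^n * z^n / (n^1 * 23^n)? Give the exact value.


Step 1: General term a_n = 9 * 8^n / (n^1 * 23^n)
Step 2: By the root test, |a_n|^(1/n) = 9^(1/n) * 8 / (n^(1/n) * 23) -> 8/23 as n -> infinity (since 9^(1/n) -> 1 and n^(1/n) -> 1)
Step 3: R = 1/lim|a_n|^(1/n) = 23/8

23/8


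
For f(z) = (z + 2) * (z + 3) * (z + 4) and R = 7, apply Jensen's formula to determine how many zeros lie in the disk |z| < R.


Jensen's formula: (1/2pi)*integral log|f(Re^it)|dt = log|f(0)| + sum_{|a_k|<R} log(R/|a_k|)
Step 1: f(0) = 2 * 3 * 4 = 24
Step 2: log|f(0)| = log|-2| + log|-3| + log|-4| = 3.1781
Step 3: Zeros inside |z| < 7: -2, -3, -4
Step 4: Jensen sum = log(7/2) + log(7/3) + log(7/4) = 2.6597
Step 5: n(R) = number of terms in the Jensen sum = count of zeros inside |z| < 7 = 3

3


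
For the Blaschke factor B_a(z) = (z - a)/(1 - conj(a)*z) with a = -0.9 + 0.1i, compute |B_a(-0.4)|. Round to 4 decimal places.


Step 1: Numerator z0 - a = -0.4 - (-0.9 + 0.1i) = 0.5 - 0.1i
Step 2: Denominator 1 - conj(a)*z0 = 1 - (-0.9 - 0.1i)*(-0.4) = 0.64 - 0.04i
Step 3: |z0 - a|^2 = 0.5^2 + (-0.1)^2 = 0.26; |1 - conj(a)*z0|^2 = 0.64^2 + (-0.04)^2 = 0.4112
Step 4: |B_a(-0.4)| = sqrt(0.26 / 0.4112) = sqrt(0.632296)
Step 5: = 0.7952

0.7952


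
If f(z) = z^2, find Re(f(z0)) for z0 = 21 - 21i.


Step 1: z0 = 21 - 21i
Step 2: z0^2 = 21^2 - (-21)^2 - 882i
Step 3: real part = 441 - 441 = 0

0


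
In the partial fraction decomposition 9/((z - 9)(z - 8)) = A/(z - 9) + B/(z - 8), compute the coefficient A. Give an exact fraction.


Step 1: Multiply both sides by (z - 9) and set z = 9
Step 2: A = 9 / (9 - 8)
Step 3: A = 9 / 1
Step 4: A = 9

9


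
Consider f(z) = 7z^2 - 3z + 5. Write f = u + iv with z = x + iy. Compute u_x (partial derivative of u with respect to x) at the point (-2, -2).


Step 1: f(z) = 7(x+iy)^2 - 3(x+iy) + 5
Step 2: u = 7(x^2 - y^2) - 3x + 5
Step 3: u_x = 14x - 3
Step 4: At (-2, -2): u_x = -28 - 3 = -31

-31


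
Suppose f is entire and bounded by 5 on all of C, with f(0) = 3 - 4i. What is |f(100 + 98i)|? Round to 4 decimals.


Step 1: By Liouville's theorem, a bounded entire function is constant.
Step 2: f(z) = f(0) = 3 - 4i for all z.
Step 3: |f(w)| = |3 - 4i| = sqrt(9 + 16)
Step 4: = 5.0

5.0


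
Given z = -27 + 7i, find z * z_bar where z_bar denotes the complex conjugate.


Step 1: conj(z) = -27 - 7i
Step 2: z * conj(z) = (-27)^2 + 7^2
Step 3: = 729 + 49 = 778

778


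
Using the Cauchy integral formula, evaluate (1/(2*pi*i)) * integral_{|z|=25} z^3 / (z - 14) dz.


Step 1: f(z) = z^3, a = 14 is inside |z| = 25
Step 2: By Cauchy integral formula: (1/(2pi*i)) * integral = f(a)
Step 3: f(14) = 14^3 = 2744

2744


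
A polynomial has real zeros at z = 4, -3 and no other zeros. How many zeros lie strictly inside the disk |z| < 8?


Step 1: Check each root:
  z = 4: |4| = 4 < 8
  z = -3: |-3| = 3 < 8
Step 2: Count = 2

2


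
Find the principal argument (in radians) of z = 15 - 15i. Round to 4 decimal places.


Step 1: z = 15 - 15i
Step 2: arg(z) = atan2(-15, 15)
Step 3: arg(z) = -0.7854

-0.7854


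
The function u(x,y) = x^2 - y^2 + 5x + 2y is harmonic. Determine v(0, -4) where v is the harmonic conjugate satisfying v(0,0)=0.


Step 1: v_x = -u_y = 2y - 2
Step 2: v_y = u_x = 2x + 5
Step 3: v = 2xy - 2x + 5y + C
Step 4: v(0,0) = 0 => C = 0
Step 5: v(0, -4) = -20

-20


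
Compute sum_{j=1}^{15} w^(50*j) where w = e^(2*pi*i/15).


Step 1: The sum sum_{j=1}^{n} w^(k*j) equals n if n | k, else 0.
Step 2: Here n = 15, k = 50
Step 3: Does n divide k? 15 | 50 -> False
Step 4: Sum = 0

0


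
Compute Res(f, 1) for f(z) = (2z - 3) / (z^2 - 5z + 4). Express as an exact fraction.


Step 1: Q(z) = z^2 - 5z + 4 = (z - 1)(z - 4)
Step 2: Q'(z) = 2z - 5
Step 3: Q'(1) = -3, P(1) = -1
Step 4: Res = P(1)/Q'(1) = -1/(-3) = 1/3

1/3


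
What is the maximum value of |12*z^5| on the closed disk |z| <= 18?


Step 1: On |z| = 18, |f(z)| = 12 * |z|^5 = 12 * 18^5
Step 2: By maximum modulus principle, maximum is on boundary.
Step 3: Maximum = 12 * 1889568 = 22674816

22674816


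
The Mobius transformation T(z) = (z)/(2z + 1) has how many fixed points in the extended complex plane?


Step 1: Fixed points satisfy T(z) = z
Step 2: 2z^2 = 0
Step 3: Discriminant = 0^2 - 4*2*0 = 0
Step 4: Number of fixed points = 1

1


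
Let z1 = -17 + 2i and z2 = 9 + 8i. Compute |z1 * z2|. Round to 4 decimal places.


Step 1: |z1| = sqrt((-17)^2 + 2^2) = sqrt(293)
Step 2: |z2| = sqrt(9^2 + 8^2) = sqrt(145)
Step 3: |z1*z2| = |z1|*|z2| = sqrt(293) * sqrt(145) = sqrt(293 * 145) = sqrt(42485)
Step 4: = 206.1189

206.1189


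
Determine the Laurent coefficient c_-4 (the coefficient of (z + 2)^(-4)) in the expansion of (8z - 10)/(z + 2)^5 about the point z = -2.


Step 1: Write the numerator in powers of (z + 2): 8z - 10 = 8(z + 2) + (8*(-2) - 10) = 8(z + 2) - 26
Step 2: Divide by (z + 2)^5: f(z) = -26(z + 2)^(-5) + 8(z + 2)^(-4)
Step 3: This finite sum is the Laurent series of f about z = -2.
Step 4: Coefficient of (z + 2)^(-4) = coefficient of (z + 2) in the re-centred numerator = 8

8


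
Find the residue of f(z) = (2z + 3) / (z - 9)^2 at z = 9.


Step 1: Pole of order 2 at z = 9
Step 2: Res = lim d/dz [(z - 9)^2 * f(z)] as z -> 9
Step 3: (z - 9)^2 * f(z) = 2z + 3
Step 4: d/dz[2z + 3] = 2

2


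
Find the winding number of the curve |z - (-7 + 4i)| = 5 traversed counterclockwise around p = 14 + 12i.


Step 1: Center c = (-7, 4), radius = 5
Step 2: |p - c|^2 = 21^2 + 8^2 = 505
Step 3: r^2 = 25
Step 4: |p-c| > r so winding number = 0

0


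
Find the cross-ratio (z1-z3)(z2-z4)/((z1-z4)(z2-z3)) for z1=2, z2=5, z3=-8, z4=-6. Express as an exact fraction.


Step 1: (z1-z3)(z2-z4) = 10 * 11 = 110
Step 2: (z1-z4)(z2-z3) = 8 * 13 = 104
Step 3: Cross-ratio = 110/104 = 55/52

55/52


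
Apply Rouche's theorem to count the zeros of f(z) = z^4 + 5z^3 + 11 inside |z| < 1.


Step 1: On |z| = 1 the three terms have sizes |z^4| = 1^4 = 1, |5z^3| = 5*1^3 = 5, |11| = 11
Step 2: The dominant term is g(z) = 11; let h(z) = z^4 + 5z^3 so f = g + h
Step 3: On |z| = 1: |g| = 11 and |h| <= 1 + 5 = 6
Step 4: Since 11 > 6, |h| < |g| on |z| = 1, so by Rouche f has the same number of zeros as g inside |z| < 1
Step 5: g(z) = 11 is a nonzero constant with no zeros inside |z| < 1. Answer = 0

0


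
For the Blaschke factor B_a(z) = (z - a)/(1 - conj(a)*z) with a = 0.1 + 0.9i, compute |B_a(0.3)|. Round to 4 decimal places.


Step 1: Numerator z0 - a = 0.3 - (0.1 + 0.9i) = 0.2 - 0.9i
Step 2: Denominator 1 - conj(a)*z0 = 1 - (0.1 - 0.9i)*0.3 = 0.97 + 0.27i
Step 3: |z0 - a|^2 = 0.2^2 + (-0.9)^2 = 0.85; |1 - conj(a)*z0|^2 = 0.97^2 + 0.27^2 = 1.0138
Step 4: |B_a(0.3)| = sqrt(0.85 / 1.0138) = sqrt(0.83843)
Step 5: = 0.9157

0.9157


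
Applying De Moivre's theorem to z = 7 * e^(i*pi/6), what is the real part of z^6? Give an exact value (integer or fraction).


Step 1: By De Moivre's theorem, z^6 = 7^6 * e^(i*6*pi/6) = 117649 * (cos(pi) + i*sin(pi))
Step 2: |z|^6 = 7^6 = 117649
Step 3: The angle pi already lies in [0, 2*pi)
Step 4: cos(pi) = -1
Step 5: Re(z^6) = 117649 * (-1) = -117649

-117649


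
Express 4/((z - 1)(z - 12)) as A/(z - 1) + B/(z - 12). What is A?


Step 1: Multiply both sides by (z - 1) and set z = 1
Step 2: A = 4 / (1 - 12)
Step 3: A = 4 / (-11)
Step 4: A = -4/11

-4/11


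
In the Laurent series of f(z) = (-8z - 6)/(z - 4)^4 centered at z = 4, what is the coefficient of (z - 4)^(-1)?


Step 1: Write the numerator in powers of (z - 4): -8z - 6 = -8(z - 4) + (-8*4 - 6) = -8(z - 4) - 38
Step 2: Divide by (z - 4)^4: f(z) = -38(z - 4)^(-4) - 8(z - 4)^(-3)
Step 3: This finite sum is the Laurent series of f about z = 4.
Step 4: Only the powers -4 and -3 appear, so the coefficient of (z - 4)^(-1) = 0

0


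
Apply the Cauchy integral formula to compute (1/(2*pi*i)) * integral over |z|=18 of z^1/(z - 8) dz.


Step 1: f(z) = z^1, a = 8 is inside |z| = 18
Step 2: By Cauchy integral formula: (1/(2pi*i)) * integral = f(a)
Step 3: f(8) = 8^1 = 8

8


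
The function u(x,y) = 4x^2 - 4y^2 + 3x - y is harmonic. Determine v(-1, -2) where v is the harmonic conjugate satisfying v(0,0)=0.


Step 1: v_x = -u_y = 8y + 1
Step 2: v_y = u_x = 8x + 3
Step 3: v = 8xy + x + 3y + C
Step 4: v(0,0) = 0 => C = 0
Step 5: v(-1, -2) = 9

9


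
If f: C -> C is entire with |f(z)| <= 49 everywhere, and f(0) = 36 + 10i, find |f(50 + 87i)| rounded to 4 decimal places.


Step 1: By Liouville's theorem, a bounded entire function is constant.
Step 2: f(z) = f(0) = 36 + 10i for all z.
Step 3: |f(w)| = |36 + 10i| = sqrt(1296 + 100)
Step 4: = 37.3631

37.3631


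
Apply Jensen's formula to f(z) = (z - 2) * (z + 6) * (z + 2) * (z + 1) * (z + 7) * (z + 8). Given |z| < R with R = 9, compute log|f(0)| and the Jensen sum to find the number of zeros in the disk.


Jensen's formula: (1/2pi)*integral log|f(Re^it)|dt = log|f(0)| + sum_{|a_k|<R} log(R/|a_k|)
Step 1: f(0) = (-2) * 6 * 2 * 1 * 7 * 8 = -1344
Step 2: log|f(0)| = log|2| + log|-6| + log|-2| + log|-1| + log|-7| + log|-8| = 7.2034
Step 3: Zeros inside |z| < 9: 2, -6, -2, -1, -7, -8
Step 4: Jensen sum = log(9/2) + log(9/6) + log(9/2) + log(9/1) + log(9/7) + log(9/8) = 5.9799
Step 5: n(R) = number of terms in the Jensen sum = count of zeros inside |z| < 9 = 6

6


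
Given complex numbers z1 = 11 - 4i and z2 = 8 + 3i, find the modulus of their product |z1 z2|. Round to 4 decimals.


Step 1: |z1| = sqrt(11^2 + (-4)^2) = sqrt(137)
Step 2: |z2| = sqrt(8^2 + 3^2) = sqrt(73)
Step 3: |z1*z2| = |z1|*|z2| = sqrt(137) * sqrt(73) = sqrt(137 * 73) = sqrt(10001)
Step 4: = 100.005

100.005


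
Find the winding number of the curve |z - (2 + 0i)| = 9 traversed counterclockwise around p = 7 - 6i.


Step 1: Center c = (2, 0), radius = 9
Step 2: |p - c|^2 = 5^2 + (-6)^2 = 61
Step 3: r^2 = 81
Step 4: |p-c| < r so winding number = 1

1


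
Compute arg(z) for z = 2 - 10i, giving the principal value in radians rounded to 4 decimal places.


Step 1: z = 2 - 10i
Step 2: arg(z) = atan2(-10, 2)
Step 3: arg(z) = -1.3734

-1.3734


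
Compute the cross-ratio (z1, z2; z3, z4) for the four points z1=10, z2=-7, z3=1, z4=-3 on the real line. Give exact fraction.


Step 1: (z1-z3)(z2-z4) = 9 * (-4) = -36
Step 2: (z1-z4)(z2-z3) = 13 * (-8) = -104
Step 3: Cross-ratio = 36/104 = 9/26

9/26


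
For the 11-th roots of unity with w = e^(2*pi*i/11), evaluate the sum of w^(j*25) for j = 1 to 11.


Step 1: The sum sum_{j=1}^{n} w^(k*j) equals n if n | k, else 0.
Step 2: Here n = 11, k = 25
Step 3: Does n divide k? 11 | 25 -> False
Step 4: Sum = 0

0


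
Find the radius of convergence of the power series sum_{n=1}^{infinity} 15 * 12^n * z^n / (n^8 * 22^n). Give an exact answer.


Step 1: General term a_n = 15 * 12^n / (n^8 * 22^n)
Step 2: By the root test, |a_n|^(1/n) = 15^(1/n) * 12 / (n^(8/n) * 22) -> 12/22 as n -> infinity (since 15^(1/n) -> 1 and n^(8/n) -> 1)
Step 3: R = 1/lim|a_n|^(1/n) = 22/12 = 11/6

11/6


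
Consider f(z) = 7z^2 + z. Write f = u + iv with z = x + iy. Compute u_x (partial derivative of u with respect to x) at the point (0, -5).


Step 1: f(z) = 7(x+iy)^2 + (x+iy) + 0
Step 2: u = 7(x^2 - y^2) + x + 0
Step 3: u_x = 14x + 1
Step 4: At (0, -5): u_x = 0 + 1 = 1

1


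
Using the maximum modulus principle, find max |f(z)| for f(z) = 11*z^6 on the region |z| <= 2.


Step 1: On |z| = 2, |f(z)| = 11 * |z|^6 = 11 * 2^6
Step 2: By maximum modulus principle, maximum is on boundary.
Step 3: Maximum = 11 * 64 = 704

704


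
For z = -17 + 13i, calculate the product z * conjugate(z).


Step 1: conj(z) = -17 - 13i
Step 2: z * conj(z) = (-17)^2 + 13^2
Step 3: = 289 + 169 = 458

458


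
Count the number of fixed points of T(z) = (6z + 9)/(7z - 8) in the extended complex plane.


Step 1: Fixed points satisfy T(z) = z
Step 2: 7z^2 - 14z - 9 = 0
Step 3: Discriminant = (-14)^2 - 4*7*(-9) = 448
Step 4: Number of fixed points = 2

2


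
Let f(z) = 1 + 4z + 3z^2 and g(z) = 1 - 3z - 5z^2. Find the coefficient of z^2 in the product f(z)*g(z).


Step 1: z^2 term in f*g comes from: (1)*(-5z^2) + (4z)*(-3z) + (3z^2)*(1)
Step 2: = -5 - 12 + 3
Step 3: = -14

-14


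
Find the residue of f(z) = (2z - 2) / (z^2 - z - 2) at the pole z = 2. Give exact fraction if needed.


Step 1: Q(z) = z^2 - z - 2 = (z - 2)(z + 1)
Step 2: Q'(z) = 2z - 1
Step 3: Q'(2) = 3, P(2) = 2
Step 4: Res = P(2)/Q'(2) = 2/3 = 2/3

2/3


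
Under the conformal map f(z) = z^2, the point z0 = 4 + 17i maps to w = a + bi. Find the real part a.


Step 1: z0 = 4 + 17i
Step 2: z0^2 = 4^2 - 17^2 + 136i
Step 3: real part = 16 - 289 = -273

-273


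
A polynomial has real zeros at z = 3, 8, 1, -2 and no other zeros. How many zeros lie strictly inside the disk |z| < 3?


Step 1: Check each root:
  z = 3: |3| = 3 >= 3
  z = 8: |8| = 8 >= 3
  z = 1: |1| = 1 < 3
  z = -2: |-2| = 2 < 3
Step 2: Count = 2

2


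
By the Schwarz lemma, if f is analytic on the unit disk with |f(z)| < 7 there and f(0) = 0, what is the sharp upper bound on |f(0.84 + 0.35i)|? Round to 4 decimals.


Step 1: g = f/7 maps D -> D with g(0) = 0, so by the Schwarz lemma |g(z)| <= |z|, i.e. |f(z)| <= 7|z|; this is sharp (f(z) = 7z).
Step 2: |z0|^2 = 0.84^2 + 0.35^2 = 0.8281
Step 3: |z0| = sqrt(0.8281) = 0.91
Step 4: Best bound = 7 * |z0| = 7 * 0.91 = 6.37

6.37


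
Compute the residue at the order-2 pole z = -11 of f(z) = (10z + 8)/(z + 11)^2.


Step 1: Pole of order 2 at z = -11
Step 2: Res = lim d/dz [(z + 11)^2 * f(z)] as z -> -11
Step 3: (z + 11)^2 * f(z) = 10z + 8
Step 4: d/dz[10z + 8] = 10

10


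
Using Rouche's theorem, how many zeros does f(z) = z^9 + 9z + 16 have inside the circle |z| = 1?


Step 1: On |z| = 1 the three terms have sizes |z^9| = 1^9 = 1, |9z| = 9*1 = 9, |16| = 16
Step 2: The dominant term is g(z) = 16; let h(z) = z^9 + 9z so f = g + h
Step 3: On |z| = 1: |g| = 16 and |h| <= 1 + 9 = 10
Step 4: Since 16 > 10, |h| < |g| on |z| = 1, so by Rouche f has the same number of zeros as g inside |z| < 1
Step 5: g(z) = 16 is a nonzero constant with no zeros inside |z| < 1. Answer = 0

0


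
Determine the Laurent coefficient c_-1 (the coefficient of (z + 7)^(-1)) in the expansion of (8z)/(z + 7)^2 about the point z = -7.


Step 1: Write the numerator in powers of (z + 7): 8z = 8(z + 7) + (8*(-7) + 0) = 8(z + 7) - 56
Step 2: Divide by (z + 7)^2: f(z) = -56(z + 7)^(-2) + 8(z + 7)^(-1)
Step 3: This finite sum is the Laurent series of f about z = -7.
Step 4: Coefficient of (z + 7)^(-1) = coefficient of (z + 7) in the re-centred numerator = 8

8


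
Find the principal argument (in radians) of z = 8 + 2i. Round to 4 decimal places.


Step 1: z = 8 + 2i
Step 2: arg(z) = atan2(2, 8)
Step 3: arg(z) = 0.245

0.245


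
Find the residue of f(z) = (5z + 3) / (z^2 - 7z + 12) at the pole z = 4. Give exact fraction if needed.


Step 1: Q(z) = z^2 - 7z + 12 = (z - 4)(z - 3)
Step 2: Q'(z) = 2z - 7
Step 3: Q'(4) = 1, P(4) = 23
Step 4: Res = P(4)/Q'(4) = 23/1 = 23

23


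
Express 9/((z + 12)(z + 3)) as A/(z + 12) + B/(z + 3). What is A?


Step 1: Multiply both sides by (z + 12) and set z = -12
Step 2: A = 9 / (-12 + 3)
Step 3: A = 9 / (-9)
Step 4: A = -1

-1


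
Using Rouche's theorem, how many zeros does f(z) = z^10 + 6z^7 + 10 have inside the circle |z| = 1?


Step 1: On |z| = 1 the three terms have sizes |z^10| = 1^10 = 1, |6z^7| = 6*1^7 = 6, |10| = 10
Step 2: The dominant term is g(z) = 10; let h(z) = z^10 + 6z^7 so f = g + h
Step 3: On |z| = 1: |g| = 10 and |h| <= 1 + 6 = 7
Step 4: Since 10 > 7, |h| < |g| on |z| = 1, so by Rouche f has the same number of zeros as g inside |z| < 1
Step 5: g(z) = 10 is a nonzero constant with no zeros inside |z| < 1. Answer = 0

0


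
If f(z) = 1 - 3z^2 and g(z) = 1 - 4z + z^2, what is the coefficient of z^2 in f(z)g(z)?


Step 1: z^2 term in f*g comes from: (1)*(z^2) + (0)*(-4z) + (-3z^2)*(1)
Step 2: = 1 + 0 - 3
Step 3: = -2

-2


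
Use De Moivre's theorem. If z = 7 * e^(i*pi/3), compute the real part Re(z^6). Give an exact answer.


Step 1: By De Moivre's theorem, z^6 = 7^6 * e^(i*6*pi/3) = 117649 * (cos(2*pi) + i*sin(2*pi))
Step 2: |z|^6 = 7^6 = 117649
Step 3: Reduce the angle mod 2*pi: 2*pi - 2*pi = 0
Step 4: cos(0) = 1
Step 5: Re(z^6) = 117649 * 1 = 117649

117649


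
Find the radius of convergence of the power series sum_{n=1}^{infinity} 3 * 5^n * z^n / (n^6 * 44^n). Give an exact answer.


Step 1: General term a_n = 3 * 5^n / (n^6 * 44^n)
Step 2: By the root test, |a_n|^(1/n) = 3^(1/n) * 5 / (n^(6/n) * 44) -> 5/44 as n -> infinity (since 3^(1/n) -> 1 and n^(6/n) -> 1)
Step 3: R = 1/lim|a_n|^(1/n) = 44/5

44/5


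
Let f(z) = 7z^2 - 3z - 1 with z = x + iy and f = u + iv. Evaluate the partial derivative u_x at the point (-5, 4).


Step 1: f(z) = 7(x+iy)^2 - 3(x+iy) - 1
Step 2: u = 7(x^2 - y^2) - 3x - 1
Step 3: u_x = 14x - 3
Step 4: At (-5, 4): u_x = -70 - 3 = -73

-73


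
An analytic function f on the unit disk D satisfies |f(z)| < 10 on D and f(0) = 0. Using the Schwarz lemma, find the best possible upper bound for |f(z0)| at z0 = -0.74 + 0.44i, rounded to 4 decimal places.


Step 1: g = f/10 maps D -> D with g(0) = 0, so by the Schwarz lemma |g(z)| <= |z|, i.e. |f(z)| <= 10|z|; this is sharp (f(z) = 10z).
Step 2: |z0|^2 = (-0.74)^2 + 0.44^2 = 0.7412
Step 3: |z0| = sqrt(0.7412) = 0.86093
Step 4: Best bound = 10 * |z0| = 10 * 0.86093 = 8.6093

8.6093


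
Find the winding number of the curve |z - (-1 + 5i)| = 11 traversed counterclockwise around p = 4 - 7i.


Step 1: Center c = (-1, 5), radius = 11
Step 2: |p - c|^2 = 5^2 + (-12)^2 = 169
Step 3: r^2 = 121
Step 4: |p-c| > r so winding number = 0

0


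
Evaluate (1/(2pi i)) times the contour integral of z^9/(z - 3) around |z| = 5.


Step 1: f(z) = z^9, a = 3 is inside |z| = 5
Step 2: By Cauchy integral formula: (1/(2pi*i)) * integral = f(a)
Step 3: f(3) = 3^9 = 19683

19683


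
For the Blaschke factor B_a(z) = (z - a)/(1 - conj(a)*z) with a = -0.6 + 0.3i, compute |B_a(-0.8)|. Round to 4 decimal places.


Step 1: Numerator z0 - a = -0.8 - (-0.6 + 0.3i) = -0.2 - 0.3i
Step 2: Denominator 1 - conj(a)*z0 = 1 - (-0.6 - 0.3i)*(-0.8) = 0.52 - 0.24i
Step 3: |z0 - a|^2 = (-0.2)^2 + (-0.3)^2 = 0.13; |1 - conj(a)*z0|^2 = 0.52^2 + (-0.24)^2 = 0.328
Step 4: |B_a(-0.8)| = sqrt(0.13 / 0.328) = sqrt(0.396341)
Step 5: = 0.6296

0.6296


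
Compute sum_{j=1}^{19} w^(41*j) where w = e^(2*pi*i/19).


Step 1: The sum sum_{j=1}^{n} w^(k*j) equals n if n | k, else 0.
Step 2: Here n = 19, k = 41
Step 3: Does n divide k? 19 | 41 -> False
Step 4: Sum = 0

0


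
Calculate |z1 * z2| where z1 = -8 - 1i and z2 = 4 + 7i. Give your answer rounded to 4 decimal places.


Step 1: |z1| = sqrt((-8)^2 + (-1)^2) = sqrt(65)
Step 2: |z2| = sqrt(4^2 + 7^2) = sqrt(65)
Step 3: |z1*z2| = |z1|*|z2| = sqrt(65) * sqrt(65) = sqrt(65 * 65) = sqrt(4225)
Step 4: = 65.0

65.0


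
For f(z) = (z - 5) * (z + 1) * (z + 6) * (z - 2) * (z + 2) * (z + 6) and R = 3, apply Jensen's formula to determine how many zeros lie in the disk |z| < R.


Jensen's formula: (1/2pi)*integral log|f(Re^it)|dt = log|f(0)| + sum_{|a_k|<R} log(R/|a_k|)
Step 1: f(0) = (-5) * 1 * 6 * (-2) * 2 * 6 = 720
Step 2: log|f(0)| = log|5| + log|-1| + log|-6| + log|2| + log|-2| + log|-6| = 6.5793
Step 3: Zeros inside |z| < 3: -1, 2, -2
Step 4: Jensen sum = log(3/1) + log(3/2) + log(3/2) = 1.9095
Step 5: n(R) = number of terms in the Jensen sum = count of zeros inside |z| < 3 = 3

3


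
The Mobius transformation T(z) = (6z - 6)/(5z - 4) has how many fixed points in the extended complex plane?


Step 1: Fixed points satisfy T(z) = z
Step 2: 5z^2 - 10z + 6 = 0
Step 3: Discriminant = (-10)^2 - 4*5*6 = -20
Step 4: Number of fixed points = 2

2


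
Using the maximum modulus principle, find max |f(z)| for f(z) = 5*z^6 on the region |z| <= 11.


Step 1: On |z| = 11, |f(z)| = 5 * |z|^6 = 5 * 11^6
Step 2: By maximum modulus principle, maximum is on boundary.
Step 3: Maximum = 5 * 1771561 = 8857805

8857805


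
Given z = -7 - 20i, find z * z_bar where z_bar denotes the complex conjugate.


Step 1: conj(z) = -7 + 20i
Step 2: z * conj(z) = (-7)^2 + (-20)^2
Step 3: = 49 + 400 = 449

449


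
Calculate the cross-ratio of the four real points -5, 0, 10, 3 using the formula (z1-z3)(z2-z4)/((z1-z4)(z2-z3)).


Step 1: (z1-z3)(z2-z4) = (-15) * (-3) = 45
Step 2: (z1-z4)(z2-z3) = (-8) * (-10) = 80
Step 3: Cross-ratio = 45/80 = 9/16

9/16


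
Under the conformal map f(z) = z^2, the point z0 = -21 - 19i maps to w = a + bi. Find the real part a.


Step 1: z0 = -21 - 19i
Step 2: z0^2 = (-21)^2 - (-19)^2 + 798i
Step 3: real part = 441 - 361 = 80

80


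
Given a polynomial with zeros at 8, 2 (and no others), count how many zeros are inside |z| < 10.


Step 1: Check each root:
  z = 8: |8| = 8 < 10
  z = 2: |2| = 2 < 10
Step 2: Count = 2

2


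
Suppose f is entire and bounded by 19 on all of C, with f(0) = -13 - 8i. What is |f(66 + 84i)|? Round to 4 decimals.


Step 1: By Liouville's theorem, a bounded entire function is constant.
Step 2: f(z) = f(0) = -13 - 8i for all z.
Step 3: |f(w)| = |-13 - 8i| = sqrt(169 + 64)
Step 4: = 15.2643

15.2643


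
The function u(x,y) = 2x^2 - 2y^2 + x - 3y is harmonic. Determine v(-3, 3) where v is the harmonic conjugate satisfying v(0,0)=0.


Step 1: v_x = -u_y = 4y + 3
Step 2: v_y = u_x = 4x + 1
Step 3: v = 4xy + 3x + y + C
Step 4: v(0,0) = 0 => C = 0
Step 5: v(-3, 3) = -42

-42


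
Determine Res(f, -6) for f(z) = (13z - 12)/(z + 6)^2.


Step 1: Pole of order 2 at z = -6
Step 2: Res = lim d/dz [(z + 6)^2 * f(z)] as z -> -6
Step 3: (z + 6)^2 * f(z) = 13z - 12
Step 4: d/dz[13z - 12] = 13

13


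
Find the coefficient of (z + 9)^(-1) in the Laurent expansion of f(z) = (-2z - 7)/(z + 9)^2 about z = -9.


Step 1: Write the numerator in powers of (z + 9): -2z - 7 = -2(z + 9) + (-2*(-9) - 7) = -2(z + 9) + 11
Step 2: Divide by (z + 9)^2: f(z) = 11(z + 9)^(-2) - 2(z + 9)^(-1)
Step 3: This finite sum is the Laurent series of f about z = -9.
Step 4: Coefficient of (z + 9)^(-1) = coefficient of (z + 9) in the re-centred numerator = -2

-2


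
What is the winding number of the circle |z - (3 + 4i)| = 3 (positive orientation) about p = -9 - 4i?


Step 1: Center c = (3, 4), radius = 3
Step 2: |p - c|^2 = (-12)^2 + (-8)^2 = 208
Step 3: r^2 = 9
Step 4: |p-c| > r so winding number = 0

0


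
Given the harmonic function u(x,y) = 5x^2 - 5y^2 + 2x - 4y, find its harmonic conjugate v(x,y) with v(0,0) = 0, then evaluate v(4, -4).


Step 1: v_x = -u_y = 10y + 4
Step 2: v_y = u_x = 10x + 2
Step 3: v = 10xy + 4x + 2y + C
Step 4: v(0,0) = 0 => C = 0
Step 5: v(4, -4) = -152

-152


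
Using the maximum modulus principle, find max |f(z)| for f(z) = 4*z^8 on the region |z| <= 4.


Step 1: On |z| = 4, |f(z)| = 4 * |z|^8 = 4 * 4^8
Step 2: By maximum modulus principle, maximum is on boundary.
Step 3: Maximum = 4 * 65536 = 262144

262144


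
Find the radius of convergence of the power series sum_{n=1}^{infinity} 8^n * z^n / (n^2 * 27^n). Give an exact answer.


Step 1: General term a_n = 8^n / (n^2 * 27^n)
Step 2: By the root test, |a_n|^(1/n) = 8 / (n^(2/n) * 27) -> 8/27 as n -> infinity (since n^(2/n) -> 1)
Step 3: R = 1/lim|a_n|^(1/n) = 27/8

27/8


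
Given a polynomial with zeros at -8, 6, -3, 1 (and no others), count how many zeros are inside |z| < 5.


Step 1: Check each root:
  z = -8: |-8| = 8 >= 5
  z = 6: |6| = 6 >= 5
  z = -3: |-3| = 3 < 5
  z = 1: |1| = 1 < 5
Step 2: Count = 2

2


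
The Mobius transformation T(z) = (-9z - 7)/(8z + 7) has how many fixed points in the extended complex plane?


Step 1: Fixed points satisfy T(z) = z
Step 2: 8z^2 + 16z + 7 = 0
Step 3: Discriminant = 16^2 - 4*8*7 = 32
Step 4: Number of fixed points = 2

2


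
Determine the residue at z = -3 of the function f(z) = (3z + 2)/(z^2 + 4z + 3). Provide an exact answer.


Step 1: Q(z) = z^2 + 4z + 3 = (z + 3)(z + 1)
Step 2: Q'(z) = 2z + 4
Step 3: Q'(-3) = -2, P(-3) = -7
Step 4: Res = P(-3)/Q'(-3) = -7/(-2) = 7/2

7/2


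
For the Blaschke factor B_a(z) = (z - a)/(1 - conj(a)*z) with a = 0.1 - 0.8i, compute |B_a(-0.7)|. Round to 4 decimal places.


Step 1: Numerator z0 - a = -0.7 - (0.1 - 0.8i) = -0.8 + 0.8i
Step 2: Denominator 1 - conj(a)*z0 = 1 - (0.1 + 0.8i)*(-0.7) = 1.07 + 0.56i
Step 3: |z0 - a|^2 = (-0.8)^2 + 0.8^2 = 1.28; |1 - conj(a)*z0|^2 = 1.07^2 + 0.56^2 = 1.4585
Step 4: |B_a(-0.7)| = sqrt(1.28 / 1.4585) = sqrt(0.877614)
Step 5: = 0.9368

0.9368


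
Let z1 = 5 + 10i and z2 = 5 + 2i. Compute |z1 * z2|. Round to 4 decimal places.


Step 1: |z1| = sqrt(5^2 + 10^2) = sqrt(125)
Step 2: |z2| = sqrt(5^2 + 2^2) = sqrt(29)
Step 3: |z1*z2| = |z1|*|z2| = sqrt(125) * sqrt(29) = sqrt(125 * 29) = sqrt(3625)
Step 4: = 60.208

60.208


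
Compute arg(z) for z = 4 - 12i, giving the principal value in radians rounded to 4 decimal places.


Step 1: z = 4 - 12i
Step 2: arg(z) = atan2(-12, 4)
Step 3: arg(z) = -1.249

-1.249


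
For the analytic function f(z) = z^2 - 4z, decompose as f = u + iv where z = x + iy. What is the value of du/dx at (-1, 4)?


Step 1: f(z) = (x+iy)^2 - 4(x+iy) + 0
Step 2: u = (x^2 - y^2) - 4x + 0
Step 3: u_x = 2x - 4
Step 4: At (-1, 4): u_x = -2 - 4 = -6

-6


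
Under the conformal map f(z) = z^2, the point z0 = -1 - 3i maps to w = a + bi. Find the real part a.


Step 1: z0 = -1 - 3i
Step 2: z0^2 = (-1)^2 - (-3)^2 + 6i
Step 3: real part = 1 - 9 = -8

-8


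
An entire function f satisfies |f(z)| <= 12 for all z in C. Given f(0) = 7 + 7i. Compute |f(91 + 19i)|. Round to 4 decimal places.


Step 1: By Liouville's theorem, a bounded entire function is constant.
Step 2: f(z) = f(0) = 7 + 7i for all z.
Step 3: |f(w)| = |7 + 7i| = sqrt(49 + 49)
Step 4: = 9.8995

9.8995


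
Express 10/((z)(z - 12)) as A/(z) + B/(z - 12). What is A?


Step 1: Multiply both sides by (z) and set z = 0
Step 2: A = 10 / (0 - 12)
Step 3: A = 10 / (-12)
Step 4: A = -5/6

-5/6


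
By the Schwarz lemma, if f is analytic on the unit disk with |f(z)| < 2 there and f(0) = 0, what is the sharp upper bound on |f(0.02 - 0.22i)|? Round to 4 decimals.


Step 1: g = f/2 maps D -> D with g(0) = 0, so by the Schwarz lemma |g(z)| <= |z|, i.e. |f(z)| <= 2|z|; this is sharp (f(z) = 2z).
Step 2: |z0|^2 = 0.02^2 + (-0.22)^2 = 0.0488
Step 3: |z0| = sqrt(0.0488) = 0.220907
Step 4: Best bound = 2 * |z0| = 2 * 0.220907 = 0.4418

0.4418


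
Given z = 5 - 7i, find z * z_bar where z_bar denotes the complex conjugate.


Step 1: conj(z) = 5 + 7i
Step 2: z * conj(z) = 5^2 + (-7)^2
Step 3: = 25 + 49 = 74

74


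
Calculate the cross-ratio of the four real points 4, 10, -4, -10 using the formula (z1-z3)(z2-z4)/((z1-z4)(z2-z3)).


Step 1: (z1-z3)(z2-z4) = 8 * 20 = 160
Step 2: (z1-z4)(z2-z3) = 14 * 14 = 196
Step 3: Cross-ratio = 160/196 = 40/49

40/49


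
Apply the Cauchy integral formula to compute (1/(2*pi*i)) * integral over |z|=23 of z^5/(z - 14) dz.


Step 1: f(z) = z^5, a = 14 is inside |z| = 23
Step 2: By Cauchy integral formula: (1/(2pi*i)) * integral = f(a)
Step 3: f(14) = 14^5 = 537824

537824


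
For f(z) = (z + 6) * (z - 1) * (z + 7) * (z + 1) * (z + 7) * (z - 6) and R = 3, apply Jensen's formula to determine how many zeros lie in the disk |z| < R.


Jensen's formula: (1/2pi)*integral log|f(Re^it)|dt = log|f(0)| + sum_{|a_k|<R} log(R/|a_k|)
Step 1: f(0) = 6 * (-1) * 7 * 1 * 7 * (-6) = 1764
Step 2: log|f(0)| = log|-6| + log|1| + log|-7| + log|-1| + log|-7| + log|6| = 7.4753
Step 3: Zeros inside |z| < 3: 1, -1
Step 4: Jensen sum = log(3/1) + log(3/1) = 2.1972
Step 5: n(R) = number of terms in the Jensen sum = count of zeros inside |z| < 3 = 2

2


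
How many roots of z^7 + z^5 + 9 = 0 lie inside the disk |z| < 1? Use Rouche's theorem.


Step 1: On |z| = 1 the three terms have sizes |z^7| = 1^7 = 1, |z^5| = 1^5 = 1, |9| = 9
Step 2: The dominant term is g(z) = 9; let h(z) = z^7 + z^5 so f = g + h
Step 3: On |z| = 1: |g| = 9 and |h| <= 1 + 1 = 2
Step 4: Since 9 > 2, |h| < |g| on |z| = 1, so by Rouche f has the same number of zeros as g inside |z| < 1
Step 5: g(z) = 9 is a nonzero constant with no zeros inside |z| < 1. Answer = 0

0


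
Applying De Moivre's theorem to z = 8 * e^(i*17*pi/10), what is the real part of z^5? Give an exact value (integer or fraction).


Step 1: By De Moivre's theorem, z^5 = 8^5 * e^(i*5*17*pi/10) = 32768 * (cos(17*pi/2) + i*sin(17*pi/2))
Step 2: |z|^5 = 8^5 = 32768
Step 3: Reduce the angle mod 2*pi: 17*pi/2 - 8*pi = pi/2
Step 4: cos(pi/2) = 0
Step 5: Re(z^5) = 32768 * 0 = 0

0


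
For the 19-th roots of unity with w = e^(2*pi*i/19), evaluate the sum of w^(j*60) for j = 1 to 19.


Step 1: The sum sum_{j=1}^{n} w^(k*j) equals n if n | k, else 0.
Step 2: Here n = 19, k = 60
Step 3: Does n divide k? 19 | 60 -> False
Step 4: Sum = 0

0


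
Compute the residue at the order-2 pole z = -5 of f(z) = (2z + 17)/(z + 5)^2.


Step 1: Pole of order 2 at z = -5
Step 2: Res = lim d/dz [(z + 5)^2 * f(z)] as z -> -5
Step 3: (z + 5)^2 * f(z) = 2z + 17
Step 4: d/dz[2z + 17] = 2

2


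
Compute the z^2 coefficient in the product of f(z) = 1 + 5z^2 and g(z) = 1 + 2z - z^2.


Step 1: z^2 term in f*g comes from: (1)*(-z^2) + (0)*(2z) + (5z^2)*(1)
Step 2: = -1 + 0 + 5
Step 3: = 4

4


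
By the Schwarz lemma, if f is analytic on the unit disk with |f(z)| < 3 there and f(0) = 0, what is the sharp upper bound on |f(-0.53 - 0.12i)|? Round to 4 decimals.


Step 1: g = f/3 maps D -> D with g(0) = 0, so by the Schwarz lemma |g(z)| <= |z|, i.e. |f(z)| <= 3|z|; this is sharp (f(z) = 3z).
Step 2: |z0|^2 = (-0.53)^2 + (-0.12)^2 = 0.2953
Step 3: |z0| = sqrt(0.2953) = 0.543415
Step 4: Best bound = 3 * |z0| = 3 * 0.543415 = 1.6302

1.6302


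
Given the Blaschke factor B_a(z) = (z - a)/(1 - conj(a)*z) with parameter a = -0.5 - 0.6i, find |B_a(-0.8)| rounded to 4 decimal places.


Step 1: Numerator z0 - a = -0.8 - (-0.5 - 0.6i) = -0.3 + 0.6i
Step 2: Denominator 1 - conj(a)*z0 = 1 - (-0.5 + 0.6i)*(-0.8) = 0.6 + 0.48i
Step 3: |z0 - a|^2 = (-0.3)^2 + 0.6^2 = 0.45; |1 - conj(a)*z0|^2 = 0.6^2 + 0.48^2 = 0.5904
Step 4: |B_a(-0.8)| = sqrt(0.45 / 0.5904) = sqrt(0.762195)
Step 5: = 0.873

0.873


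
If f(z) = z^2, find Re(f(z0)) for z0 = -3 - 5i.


Step 1: z0 = -3 - 5i
Step 2: z0^2 = (-3)^2 - (-5)^2 + 30i
Step 3: real part = 9 - 25 = -16

-16


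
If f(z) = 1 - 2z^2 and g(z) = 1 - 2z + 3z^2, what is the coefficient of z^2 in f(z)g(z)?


Step 1: z^2 term in f*g comes from: (1)*(3z^2) + (0)*(-2z) + (-2z^2)*(1)
Step 2: = 3 + 0 - 2
Step 3: = 1

1


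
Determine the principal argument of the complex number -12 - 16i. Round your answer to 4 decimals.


Step 1: z = -12 - 16i
Step 2: arg(z) = atan2(-16, -12)
Step 3: arg(z) = -2.2143

-2.2143


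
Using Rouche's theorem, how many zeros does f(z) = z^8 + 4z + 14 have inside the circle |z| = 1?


Step 1: On |z| = 1 the three terms have sizes |z^8| = 1^8 = 1, |4z| = 4*1 = 4, |14| = 14
Step 2: The dominant term is g(z) = 14; let h(z) = z^8 + 4z so f = g + h
Step 3: On |z| = 1: |g| = 14 and |h| <= 1 + 4 = 5
Step 4: Since 14 > 5, |h| < |g| on |z| = 1, so by Rouche f has the same number of zeros as g inside |z| < 1
Step 5: g(z) = 14 is a nonzero constant with no zeros inside |z| < 1. Answer = 0

0


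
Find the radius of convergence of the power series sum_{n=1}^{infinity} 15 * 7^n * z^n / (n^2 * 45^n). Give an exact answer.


Step 1: General term a_n = 15 * 7^n / (n^2 * 45^n)
Step 2: By the root test, |a_n|^(1/n) = 15^(1/n) * 7 / (n^(2/n) * 45) -> 7/45 as n -> infinity (since 15^(1/n) -> 1 and n^(2/n) -> 1)
Step 3: R = 1/lim|a_n|^(1/n) = 45/7

45/7


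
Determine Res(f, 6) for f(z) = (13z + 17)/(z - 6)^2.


Step 1: Pole of order 2 at z = 6
Step 2: Res = lim d/dz [(z - 6)^2 * f(z)] as z -> 6
Step 3: (z - 6)^2 * f(z) = 13z + 17
Step 4: d/dz[13z + 17] = 13

13


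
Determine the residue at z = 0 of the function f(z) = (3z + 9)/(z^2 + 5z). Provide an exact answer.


Step 1: Q(z) = z^2 + 5z = (z)(z + 5)
Step 2: Q'(z) = 2z + 5
Step 3: Q'(0) = 5, P(0) = 9
Step 4: Res = P(0)/Q'(0) = 9/5 = 9/5

9/5


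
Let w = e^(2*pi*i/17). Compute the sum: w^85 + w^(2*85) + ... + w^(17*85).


Step 1: The sum sum_{j=1}^{n} w^(k*j) equals n if n | k, else 0.
Step 2: Here n = 17, k = 85
Step 3: Does n divide k? 17 | 85 -> True
Step 4: Sum = 17

17


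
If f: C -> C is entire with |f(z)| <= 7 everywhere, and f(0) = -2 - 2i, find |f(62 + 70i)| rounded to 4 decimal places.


Step 1: By Liouville's theorem, a bounded entire function is constant.
Step 2: f(z) = f(0) = -2 - 2i for all z.
Step 3: |f(w)| = |-2 - 2i| = sqrt(4 + 4)
Step 4: = 2.8284

2.8284


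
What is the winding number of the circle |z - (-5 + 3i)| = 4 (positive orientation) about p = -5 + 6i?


Step 1: Center c = (-5, 3), radius = 4
Step 2: |p - c|^2 = 0^2 + 3^2 = 9
Step 3: r^2 = 16
Step 4: |p-c| < r so winding number = 1

1


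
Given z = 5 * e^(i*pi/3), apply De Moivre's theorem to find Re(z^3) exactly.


Step 1: By De Moivre's theorem, z^3 = 5^3 * e^(i*3*pi/3) = 125 * (cos(pi) + i*sin(pi))
Step 2: |z|^3 = 5^3 = 125
Step 3: The angle pi already lies in [0, 2*pi)
Step 4: cos(pi) = -1
Step 5: Re(z^3) = 125 * (-1) = -125

-125


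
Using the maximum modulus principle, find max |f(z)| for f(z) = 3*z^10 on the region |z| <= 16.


Step 1: On |z| = 16, |f(z)| = 3 * |z|^10 = 3 * 16^10
Step 2: By maximum modulus principle, maximum is on boundary.
Step 3: Maximum = 3 * 1099511627776 = 3298534883328

3298534883328


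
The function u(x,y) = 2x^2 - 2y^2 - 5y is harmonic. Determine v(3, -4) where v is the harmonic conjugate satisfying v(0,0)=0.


Step 1: v_x = -u_y = 4y + 5
Step 2: v_y = u_x = 4x + 0
Step 3: v = 4xy + 5x + C
Step 4: v(0,0) = 0 => C = 0
Step 5: v(3, -4) = -33

-33


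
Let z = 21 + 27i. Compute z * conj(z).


Step 1: conj(z) = 21 - 27i
Step 2: z * conj(z) = 21^2 + 27^2
Step 3: = 441 + 729 = 1170

1170


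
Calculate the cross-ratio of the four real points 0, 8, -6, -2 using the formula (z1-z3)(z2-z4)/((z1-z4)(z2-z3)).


Step 1: (z1-z3)(z2-z4) = 6 * 10 = 60
Step 2: (z1-z4)(z2-z3) = 2 * 14 = 28
Step 3: Cross-ratio = 60/28 = 15/7

15/7


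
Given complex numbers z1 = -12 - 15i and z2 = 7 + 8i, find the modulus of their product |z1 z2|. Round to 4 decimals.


Step 1: |z1| = sqrt((-12)^2 + (-15)^2) = sqrt(369)
Step 2: |z2| = sqrt(7^2 + 8^2) = sqrt(113)
Step 3: |z1*z2| = |z1|*|z2| = sqrt(369) * sqrt(113) = sqrt(369 * 113) = sqrt(41697)
Step 4: = 204.1984

204.1984


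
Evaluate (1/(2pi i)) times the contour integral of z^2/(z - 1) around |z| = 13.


Step 1: f(z) = z^2, a = 1 is inside |z| = 13
Step 2: By Cauchy integral formula: (1/(2pi*i)) * integral = f(a)
Step 3: f(1) = 1^2 = 1

1


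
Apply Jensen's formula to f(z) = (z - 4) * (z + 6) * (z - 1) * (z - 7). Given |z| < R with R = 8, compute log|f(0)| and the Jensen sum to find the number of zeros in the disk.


Jensen's formula: (1/2pi)*integral log|f(Re^it)|dt = log|f(0)| + sum_{|a_k|<R} log(R/|a_k|)
Step 1: f(0) = (-4) * 6 * (-1) * (-7) = -168
Step 2: log|f(0)| = log|4| + log|-6| + log|1| + log|7| = 5.124
Step 3: Zeros inside |z| < 8: 4, -6, 1, 7
Step 4: Jensen sum = log(8/4) + log(8/6) + log(8/1) + log(8/7) = 3.1938
Step 5: n(R) = number of terms in the Jensen sum = count of zeros inside |z| < 8 = 4

4


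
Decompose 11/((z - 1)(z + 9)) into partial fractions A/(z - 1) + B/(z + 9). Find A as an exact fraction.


Step 1: Multiply both sides by (z - 1) and set z = 1
Step 2: A = 11 / (1 + 9)
Step 3: A = 11 / 10
Step 4: A = 11/10

11/10
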